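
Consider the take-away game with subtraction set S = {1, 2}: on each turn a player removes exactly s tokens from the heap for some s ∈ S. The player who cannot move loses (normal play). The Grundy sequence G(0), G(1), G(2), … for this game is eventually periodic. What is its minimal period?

n :  0  1  2  3  4  5  6  7  8  9 10 11 12 13 14
G :  0  1  2  0  1  2  0  1  2  0  1  2  0  1  2
G(n+3) = G(n) holds for n = 0,…,1 (a full window of length max(S) = 2), so the sequence is purely periodic with period 3.

3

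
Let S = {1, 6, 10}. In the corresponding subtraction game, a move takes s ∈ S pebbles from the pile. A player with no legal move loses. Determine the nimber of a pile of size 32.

n :  0  1  2  3  4  5  6  7  8  9 10 11 12 13 14 15 16 17 18 19 20 21 22 23 24 25 26 27 28 29 30 31 32
G :  0  1  0  1  0  1  2  0  1  0  1  0  1  2  3  2  0  1  0  1  0  1  2  0  1  0  1  0  1  2  3  2  0

0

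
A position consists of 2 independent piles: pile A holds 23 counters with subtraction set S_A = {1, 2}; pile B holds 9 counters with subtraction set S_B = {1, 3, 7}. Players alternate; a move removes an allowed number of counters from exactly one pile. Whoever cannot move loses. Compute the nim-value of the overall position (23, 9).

Pile A, S = {1, 2}:
n :  0  1  2  3  4  5  6  7  8  9 10 11 12 13 14 15 16 17 18 19 20 21 22 23
G :  0  1  2  0  1  2  0  1  2  0  1  2  0  1  2  0  1  2  0  1  2  0  1  2
G_A(23) = 2.
Pile B, S = {1, 3, 7}:
n : 0 1 2 3 4 5 6 7 8 9
G : 0 1 0 1 0 1 0 1 0 1
G_B(9) = 1.
Combined Grundy value = 2 ⊕ 1 = 3.

3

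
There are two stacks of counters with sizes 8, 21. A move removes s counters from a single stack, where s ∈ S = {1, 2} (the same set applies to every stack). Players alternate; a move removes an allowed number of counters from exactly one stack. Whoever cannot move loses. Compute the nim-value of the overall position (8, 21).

All stacks use S = {1, 2}:
G(0) = 0
G(1) = mex{0} = 1
G(2) = mex{1,0} = 2
G(3) = mex{2,1} = 0
G(4) = mex{0,2} = 1
G(5) = mex{1,0} = 2
G(6) = mex{2,1} = 0
G(7) = mex{0,2} = 1
G(8) = mex{1,0} = 2
G(9) = mex{2,1} = 0
G(10) = mex{0,2} = 1
G(11) = mex{1,0} = 2
G(12) = mex{2,1} = 0
G(13) = mex{0,2} = 1
G(14) = mex{1,0} = 2
G(15) = mex{2,1} = 0
G(16) = mex{0,2} = 1
G(17) = mex{1,0} = 2
G(18) = mex{2,1} = 0
G(19) = mex{0,2} = 1
G(20) = mex{1,0} = 2
G(21) = mex{2,1} = 0
Stack A: G(8) = 2.
Stack B: G(21) = 0.
Combined Grundy value = 2 ⊕ 0 = 2.

2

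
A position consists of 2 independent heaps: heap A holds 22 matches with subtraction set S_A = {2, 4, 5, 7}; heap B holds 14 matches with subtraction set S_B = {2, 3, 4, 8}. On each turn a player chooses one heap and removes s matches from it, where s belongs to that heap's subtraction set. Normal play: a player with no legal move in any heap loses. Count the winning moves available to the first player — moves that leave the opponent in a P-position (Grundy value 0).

Heap A, S = {2, 4, 5, 7}:
n :  0  1  2  3  4  5  6  7  8  9 10 11 12 13 14 15 16 17 18 19 20 21 22
G :  0  0  1  1  2  2  3  3  4  0  0  1  1  2  2  3  3  4  0  0  1  1  2
G_A(22) = 2.
Heap B, S = {2, 3, 4, 8}:
n :  0  1  2  3  4  5  6  7  8  9 10 11 12 13 14
G :  0  0  1  1  2  2  0  0  1  1  2  2  0  0  1
G_B(14) = 1.
Combined Grundy value = 2 ⊕ 1 = 3.
A winning move leaves total XOR = 0, i.e. changes one component's Grundy value g to g ⊕ X where X is the current total.
Heap A: need g' = 2⊕3 = 1. Options: 22−2→G=1, 22−4→G=0, 22−5→G=4, 22−7→G=3. Hits: 1.
Heap B: need g' = 1⊕3 = 2. Options: 14−2→G=0, 14−3→G=2, 14−4→G=2, 14−8→G=0. Hits: 2.

3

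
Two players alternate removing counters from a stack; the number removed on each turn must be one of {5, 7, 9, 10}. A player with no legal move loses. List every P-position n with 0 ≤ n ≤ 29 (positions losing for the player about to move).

0, 1, 2, 3, 4, 15, 16, 17, 18, 19

G(0) = 0
G(1) = mex{} = 0
G(2) = mex{} = 0
G(3) = mex{} = 0
G(4) = mex{} = 0
G(5) = mex{0} = 1
G(6) = mex{0} = 1
G(7) = mex{0,0} = 1
G(8) = mex{0,0} = 1
G(9) = mex{0,0,0} = 1
G(10) = mex{1,0,0,0} = 2
G(11) = mex{1,0,0,0} = 2
G(12) = mex{1,1,0,0} = 2
G(13) = mex{1,1,0,0} = 2
G(14) = mex{1,1,1,0} = 2
G(15) = mex{2,1,1,1} = 0
G(16) = mex{2,1,1,1} = 0
G(17) = mex{2,2,1,1} = 0
G(18) = mex{2,2,1,1} = 0
G(19) = mex{2,2,2,1} = 0
G(20) = mex{0,2,2,2} = 1
G(21) = mex{0,2,2,2} = 1
G(22) = mex{0,0,2,2} = 1
G(23) = mex{0,0,2,2} = 1
G(24) = mex{0,0,0,2} = 1
G(25) = mex{1,0,0,0} = 2
G(26) = mex{1,0,0,0} = 2
G(27) = mex{1,1,0,0} = 2
G(28) = mex{1,1,0,0} = 2
G(29) = mex{1,1,1,0} = 2
P-positions are exactly the n with G(n) = 0.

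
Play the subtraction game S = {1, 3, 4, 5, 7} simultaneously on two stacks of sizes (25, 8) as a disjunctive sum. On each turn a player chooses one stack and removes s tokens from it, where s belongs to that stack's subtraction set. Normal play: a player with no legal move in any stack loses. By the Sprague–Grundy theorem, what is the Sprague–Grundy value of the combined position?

All stacks use S = {1, 3, 4, 5, 7}:
n :  0  1  2  3  4  5  6  7  8  9 10 11 12 13 14 15 16 17 18 19 20 21 22 23 24 25
G :  0  1  0  1  2  3  2  3  0  1  0  1  2  3  2  3  0  1  0  1  2  3  2  3  0  1
Stack A: G(25) = 1.
Stack B: G(8) = 0.
Combined Grundy value = 1 ⊕ 0 = 1.

1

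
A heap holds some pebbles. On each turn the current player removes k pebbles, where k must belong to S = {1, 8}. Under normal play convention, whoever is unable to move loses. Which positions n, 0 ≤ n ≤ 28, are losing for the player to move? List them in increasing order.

n :  0  1  2  3  4  5  6  7  8  9 10 11 12 13 14 15 16 17 18 19 20 21 22 23 24 25 26 27 28
G :  0  1  0  1  0  1  0  1  2  0  1  0  1  0  1  0  1  2  0  1  0  1  0  1  0  1  2  0  1
P-positions are exactly the n with G(n) = 0.

0, 2, 4, 6, 9, 11, 13, 15, 18, 20, 22, 24, 27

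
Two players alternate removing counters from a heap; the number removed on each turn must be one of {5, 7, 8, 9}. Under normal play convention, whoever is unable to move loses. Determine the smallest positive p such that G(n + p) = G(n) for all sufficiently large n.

14

G(0) = 0
G(1) = mex{} = 0
G(2) = mex{} = 0
G(3) = mex{} = 0
G(4) = mex{} = 0
G(5) = mex{0} = 1
G(6) = mex{0} = 1
G(7) = mex{0,0} = 1
G(8) = mex{0,0,0} = 1
G(9) = mex{0,0,0,0} = 1
G(10) = mex{1,0,0,0} = 2
G(11) = mex{1,0,0,0} = 2
G(12) = mex{1,1,0,0} = 2
G(13) = mex{1,1,1,0} = 2
G(14) = mex{1,1,1,1} = 0
G(15) = mex{2,1,1,1} = 0
G(16) = mex{2,1,1,1} = 0
G(17) = mex{2,2,1,1} = 0
G(18) = mex{2,2,2,1} = 0
G(19) = mex{0,2,2,2} = 1
G(20) = mex{0,2,2,2} = 1
G(21) = mex{0,0,2,2} = 1
G(22) = mex{0,0,0,2} = 1
G(23) = mex{0,0,0,0} = 1
G(24) = mex{1,0,0,0} = 2
G(25) = mex{1,0,0,0} = 2
G(26) = mex{1,1,0,0} = 2
G(27) = mex{1,1,1,0} = 2
G(28) = mex{1,1,1,1} = 0
G(29) = mex{2,1,1,1} = 0
G(n+14) = G(n) holds for n = 0,…,8 (a full window of length max(S) = 9), so the sequence is purely periodic with period 14.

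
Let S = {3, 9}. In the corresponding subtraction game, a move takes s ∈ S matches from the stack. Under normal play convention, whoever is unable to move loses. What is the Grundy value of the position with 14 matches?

0

G(0) = 0
G(1) = mex{} = 0
G(2) = mex{} = 0
G(3) = mex{0} = 1
G(4) = mex{0} = 1
G(5) = mex{0} = 1
G(6) = mex{1} = 0
G(7) = mex{1} = 0
G(8) = mex{1} = 0
G(9) = mex{0,0} = 1
G(10) = mex{0,0} = 1
G(11) = mex{0,0} = 1
G(12) = mex{1,1} = 0
G(13) = mex{1,1} = 0
G(14) = mex{1,1} = 0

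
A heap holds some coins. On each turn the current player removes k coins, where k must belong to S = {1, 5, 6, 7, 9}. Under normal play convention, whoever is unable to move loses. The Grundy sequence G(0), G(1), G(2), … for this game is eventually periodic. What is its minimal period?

12

n :  0  1  2  3  4  5  6  7  8  9 10 11 12 13 14 15 16 17 18 19 20 21 22 23 24 25
G :  0  1  0  1  0  1  2  3  2  3  2  3  0  1  0  1  0  1  2  3  2  3  2  3  0  1
G(n+12) = G(n) holds for n = 0,…,8 (a full window of length max(S) = 9), so the sequence is purely periodic with period 12.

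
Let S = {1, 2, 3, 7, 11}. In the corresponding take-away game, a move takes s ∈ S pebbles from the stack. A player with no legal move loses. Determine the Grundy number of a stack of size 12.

n :  0  1  2  3  4  5  6  7  8  9 10 11 12
G :  0  1  2  3  0  1  2  3  0  1  2  3  0

0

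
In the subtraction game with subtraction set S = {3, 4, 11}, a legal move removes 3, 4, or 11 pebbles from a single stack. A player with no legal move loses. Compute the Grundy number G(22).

0

G(0) = 0
G(1) = mex{} = 0
G(2) = mex{} = 0
G(3) = mex{0} = 1
G(4) = mex{0,0} = 1
G(5) = mex{0,0} = 1
G(6) = mex{1,0} = 2
G(7) = mex{1,1} = 0
G(8) = mex{1,1} = 0
G(9) = mex{2,1} = 0
G(10) = mex{0,2} = 1
G(11) = mex{0,0,0} = 1
G(12) = mex{0,0,0} = 1
G(13) = mex{1,0,0} = 2
G(14) = mex{1,1,1} = 0
G(15) = mex{1,1,1} = 0
G(16) = mex{2,1,1} = 0
G(17) = mex{0,2,2} = 1
G(18) = mex{0,0,0} = 1
G(19) = mex{0,0,0} = 1
G(20) = mex{1,0,0} = 2
G(21) = mex{1,1,1} = 0
G(22) = mex{1,1,1} = 0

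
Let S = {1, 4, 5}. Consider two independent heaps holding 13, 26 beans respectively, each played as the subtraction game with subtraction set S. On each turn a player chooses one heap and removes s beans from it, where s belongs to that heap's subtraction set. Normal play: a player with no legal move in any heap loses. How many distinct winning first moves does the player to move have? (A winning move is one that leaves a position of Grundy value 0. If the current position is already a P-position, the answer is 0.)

All heaps use S = {1, 4, 5}:
G(0) = 0
G(1) = mex{0} = 1
G(2) = mex{1} = 0
G(3) = mex{0} = 1
G(4) = mex{1,0} = 2
G(5) = mex{2,1,0} = 3
G(6) = mex{3,0,1} = 2
G(7) = mex{2,1,0} = 3
G(8) = mex{3,2,1} = 0
G(9) = mex{0,3,2} = 1
G(10) = mex{1,2,3} = 0
G(11) = mex{0,3,2} = 1
G(12) = mex{1,0,3} = 2
G(13) = mex{2,1,0} = 3
G(14) = mex{3,0,1} = 2
G(15) = mex{2,1,0} = 3
G(16) = mex{3,2,1} = 0
G(17) = mex{0,3,2} = 1
G(18) = mex{1,2,3} = 0
G(19) = mex{0,3,2} = 1
G(20) = mex{1,0,3} = 2
G(21) = mex{2,1,0} = 3
G(22) = mex{3,0,1} = 2
G(23) = mex{2,1,0} = 3
G(24) = mex{3,2,1} = 0
G(25) = mex{0,3,2} = 1
G(26) = mex{1,2,3} = 0
Heap A: G(13) = 3.
Heap B: G(26) = 0.
Combined Grundy value = 3 ⊕ 0 = 3.
A winning move leaves total XOR = 0, i.e. changes one component's Grundy value g to g ⊕ X where X is the current total.
Heap A: need g' = 3⊕3 = 0. Options: 13−1→G=2, 13−4→G=1, 13−5→G=0. Hits: 1.
Heap B: need g' = 0⊕3 = 3. Options: 26−1→G=1, 26−4→G=2, 26−5→G=3. Hits: 1.

2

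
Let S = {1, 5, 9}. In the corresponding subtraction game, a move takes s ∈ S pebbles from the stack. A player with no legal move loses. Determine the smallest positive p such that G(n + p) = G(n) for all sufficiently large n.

2

n :  0  1  2  3  4  5  6  7  8  9 10 11 12 13 14
G :  0  1  0  1  0  1  0  1  0  1  0  1  0  1  0
G(n+2) = G(n) holds for n = 0,…,8 (a full window of length max(S) = 9), so the sequence is purely periodic with period 2.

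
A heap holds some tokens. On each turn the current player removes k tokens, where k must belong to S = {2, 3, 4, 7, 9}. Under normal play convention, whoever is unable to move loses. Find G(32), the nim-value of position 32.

2

G(0) = 0
G(1) = mex{} = 0
G(2) = mex{0} = 1
G(3) = mex{0,0} = 1
G(4) = mex{1,0,0} = 2
G(5) = mex{1,1,0} = 2
G(6) = mex{2,1,1} = 0
G(7) = mex{2,2,1,0} = 3
G(8) = mex{0,2,2,0} = 1
G(9) = mex{3,0,2,1,0} = 4
G(10) = mex{1,3,0,1,0} = 2
G(11) = mex{4,1,3,2,1} = 0
G(12) = mex{2,4,1,2,1} = 0
G(13) = mex{0,2,4,0,2} = 1
G(14) = mex{0,0,2,3,2} = 1
G(15) = mex{1,0,0,1,0} = 2
G(16) = mex{1,1,0,4,3} = 2
G(17) = mex{2,1,1,2,1} = 0
G(18) = mex{2,2,1,0,4} = 3
G(19) = mex{0,2,2,0,2} = 1
G(20) = mex{3,0,2,1,0} = 4
G(21) = mex{1,3,0,1,0} = 2
G(22) = mex{4,1,3,2,1} = 0
G(23) = mex{2,4,1,2,1} = 0
G(24) = mex{0,2,4,0,2} = 1
G(25) = mex{0,0,2,3,2} = 1
G(26) = mex{1,0,0,1,0} = 2
G(27) = mex{1,1,0,4,3} = 2
G(28) = mex{2,1,1,2,1} = 0
G(29) = mex{2,2,1,0,4} = 3
G(30) = mex{0,2,2,0,2} = 1
G(31) = mex{3,0,2,1,0} = 4
G(32) = mex{1,3,0,1,0} = 2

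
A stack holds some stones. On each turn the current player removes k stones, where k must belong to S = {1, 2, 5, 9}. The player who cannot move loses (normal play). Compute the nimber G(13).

0

G(0) = 0
G(1) = mex{0} = 1
G(2) = mex{1,0} = 2
G(3) = mex{2,1} = 0
G(4) = mex{0,2} = 1
G(5) = mex{1,0,0} = 2
G(6) = mex{2,1,1} = 0
G(7) = mex{0,2,2} = 1
G(8) = mex{1,0,0} = 2
G(9) = mex{2,1,1,0} = 3
G(10) = mex{3,2,2,1} = 0
G(11) = mex{0,3,0,2} = 1
G(12) = mex{1,0,1,0} = 2
G(13) = mex{2,1,2,1} = 0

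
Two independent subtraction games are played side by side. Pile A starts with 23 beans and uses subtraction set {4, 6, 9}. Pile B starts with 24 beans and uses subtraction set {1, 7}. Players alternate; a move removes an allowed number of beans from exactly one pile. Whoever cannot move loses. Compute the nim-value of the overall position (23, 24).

2

Pile A, S = {4, 6, 9}:
G(0) = 0
G(1) = mex{} = 0
G(2) = mex{} = 0
G(3) = mex{} = 0
G(4) = mex{0} = 1
G(5) = mex{0} = 1
G(6) = mex{0,0} = 1
G(7) = mex{0,0} = 1
G(8) = mex{1,0} = 2
G(9) = mex{1,0,0} = 2
G(10) = mex{1,1,0} = 2
G(11) = mex{1,1,0} = 2
G(12) = mex{2,1,0} = 3
G(13) = mex{2,1,1} = 0
G(14) = mex{2,2,1} = 0
G(15) = mex{2,2,1} = 0
G(16) = mex{3,2,1} = 0
G(17) = mex{0,2,2} = 1
G(18) = mex{0,3,2} = 1
G(19) = mex{0,0,2} = 1
G(20) = mex{0,0,2} = 1
G(21) = mex{1,0,3} = 2
G(22) = mex{1,0,0} = 2
G(23) = mex{1,1,0} = 2
G_A(23) = 2.
Pile B, S = {1, 7}:
G(0) = 0
G(1) = mex{0} = 1
G(2) = mex{1} = 0
G(3) = mex{0} = 1
G(4) = mex{1} = 0
G(5) = mex{0} = 1
G(6) = mex{1} = 0
G(7) = mex{0,0} = 1
G(8) = mex{1,1} = 0
G(9) = mex{0,0} = 1
G(10) = mex{1,1} = 0
G(11) = mex{0,0} = 1
G(12) = mex{1,1} = 0
G(13) = mex{0,0} = 1
G(14) = mex{1,1} = 0
G(15) = mex{0,0} = 1
G(16) = mex{1,1} = 0
G(17) = mex{0,0} = 1
G(18) = mex{1,1} = 0
G(19) = mex{0,0} = 1
G(20) = mex{1,1} = 0
G(21) = mex{0,0} = 1
G(22) = mex{1,1} = 0
G(23) = mex{0,0} = 1
G(24) = mex{1,1} = 0
G_B(24) = 0.
Combined Grundy value = 2 ⊕ 0 = 2.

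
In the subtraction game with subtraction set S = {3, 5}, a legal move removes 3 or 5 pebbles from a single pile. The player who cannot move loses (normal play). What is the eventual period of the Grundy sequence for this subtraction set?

8

n :  0  1  2  3  4  5  6  7  8  9 10 11 12 13 14 15 16 17
G :  0  0  0  1  1  1  2  2  0  0  0  1  1  1  2  2  0  0
G(n+8) = G(n) holds for n = 0,…,4 (a full window of length max(S) = 5), so the sequence is purely periodic with period 8.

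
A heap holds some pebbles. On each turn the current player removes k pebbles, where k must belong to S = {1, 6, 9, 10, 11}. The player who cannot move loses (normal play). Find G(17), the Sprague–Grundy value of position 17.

G(0) = 0
G(1) = mex{0} = 1
G(2) = mex{1} = 0
G(3) = mex{0} = 1
G(4) = mex{1} = 0
G(5) = mex{0} = 1
G(6) = mex{1,0} = 2
G(7) = mex{2,1} = 0
G(8) = mex{0,0} = 1
G(9) = mex{1,1,0} = 2
G(10) = mex{2,0,1,0} = 3
G(11) = mex{3,1,0,1,0} = 2
G(12) = mex{2,2,1,0,1} = 3
G(13) = mex{3,0,0,1,0} = 2
G(14) = mex{2,1,1,0,1} = 3
G(15) = mex{3,2,2,1,0} = 4
G(16) = mex{4,3,0,2,1} = 5
G(17) = mex{5,2,1,0,2} = 3

3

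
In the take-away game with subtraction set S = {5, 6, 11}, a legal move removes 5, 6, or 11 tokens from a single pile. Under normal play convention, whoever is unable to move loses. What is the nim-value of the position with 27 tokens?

G(0) = 0
G(1) = mex{} = 0
G(2) = mex{} = 0
G(3) = mex{} = 0
G(4) = mex{} = 0
G(5) = mex{0} = 1
G(6) = mex{0,0} = 1
G(7) = mex{0,0} = 1
G(8) = mex{0,0} = 1
G(9) = mex{0,0} = 1
G(10) = mex{1,0} = 2
G(11) = mex{1,1,0} = 2
G(12) = mex{1,1,0} = 2
G(13) = mex{1,1,0} = 2
G(14) = mex{1,1,0} = 2
G(15) = mex{2,1,0} = 3
G(16) = mex{2,2,1} = 0
G(17) = mex{2,2,1} = 0
G(18) = mex{2,2,1} = 0
G(19) = mex{2,2,1} = 0
G(20) = mex{3,2,1} = 0
G(21) = mex{0,3,2} = 1
G(22) = mex{0,0,2} = 1
G(23) = mex{0,0,2} = 1
G(24) = mex{0,0,2} = 1
G(25) = mex{0,0,2} = 1
G(26) = mex{1,0,3} = 2
G(27) = mex{1,1,0} = 2

2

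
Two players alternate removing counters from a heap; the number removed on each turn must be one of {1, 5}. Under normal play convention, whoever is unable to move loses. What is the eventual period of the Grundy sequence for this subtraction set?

n :  0  1  2  3  4  5  6  7  8  9 10 11 12 13 14
G :  0  1  0  1  0  1  0  1  0  1  0  1  0  1  0
G(n+2) = G(n) holds for n = 0,…,4 (a full window of length max(S) = 5), so the sequence is purely periodic with period 2.

2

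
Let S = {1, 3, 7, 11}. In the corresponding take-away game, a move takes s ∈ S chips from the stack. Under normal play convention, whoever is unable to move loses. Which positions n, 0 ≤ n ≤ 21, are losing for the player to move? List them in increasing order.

G(0) = 0
G(1) = mex{0} = 1
G(2) = mex{1} = 0
G(3) = mex{0,0} = 1
G(4) = mex{1,1} = 0
G(5) = mex{0,0} = 1
G(6) = mex{1,1} = 0
G(7) = mex{0,0,0} = 1
G(8) = mex{1,1,1} = 0
G(9) = mex{0,0,0} = 1
G(10) = mex{1,1,1} = 0
G(11) = mex{0,0,0,0} = 1
G(12) = mex{1,1,1,1} = 0
G(13) = mex{0,0,0,0} = 1
G(14) = mex{1,1,1,1} = 0
G(15) = mex{0,0,0,0} = 1
G(16) = mex{1,1,1,1} = 0
G(17) = mex{0,0,0,0} = 1
G(18) = mex{1,1,1,1} = 0
G(19) = mex{0,0,0,0} = 1
G(20) = mex{1,1,1,1} = 0
G(21) = mex{0,0,0,0} = 1
P-positions are exactly the n with G(n) = 0.

0, 2, 4, 6, 8, 10, 12, 14, 16, 18, 20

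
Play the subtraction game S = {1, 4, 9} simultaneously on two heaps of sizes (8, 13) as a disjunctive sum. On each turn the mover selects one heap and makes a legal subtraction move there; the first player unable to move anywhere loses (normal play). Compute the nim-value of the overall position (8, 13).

All heaps use S = {1, 4, 9}:
G(0) = 0
G(1) = mex{0} = 1
G(2) = mex{1} = 0
G(3) = mex{0} = 1
G(4) = mex{1,0} = 2
G(5) = mex{2,1} = 0
G(6) = mex{0,0} = 1
G(7) = mex{1,1} = 0
G(8) = mex{0,2} = 1
G(9) = mex{1,0,0} = 2
G(10) = mex{2,1,1} = 0
G(11) = mex{0,0,0} = 1
G(12) = mex{1,1,1} = 0
G(13) = mex{0,2,2} = 1
Heap A: G(8) = 1.
Heap B: G(13) = 1.
Combined Grundy value = 1 ⊕ 1 = 0.

0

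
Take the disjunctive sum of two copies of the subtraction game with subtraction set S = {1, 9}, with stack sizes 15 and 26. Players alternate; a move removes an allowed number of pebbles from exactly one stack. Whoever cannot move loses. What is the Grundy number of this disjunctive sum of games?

1

All stacks use S = {1, 9}:
G(0) = 0
G(1) = mex{0} = 1
G(2) = mex{1} = 0
G(3) = mex{0} = 1
G(4) = mex{1} = 0
G(5) = mex{0} = 1
G(6) = mex{1} = 0
G(7) = mex{0} = 1
G(8) = mex{1} = 0
G(9) = mex{0,0} = 1
G(10) = mex{1,1} = 0
G(11) = mex{0,0} = 1
G(12) = mex{1,1} = 0
G(13) = mex{0,0} = 1
G(14) = mex{1,1} = 0
G(15) = mex{0,0} = 1
G(16) = mex{1,1} = 0
G(17) = mex{0,0} = 1
G(18) = mex{1,1} = 0
G(19) = mex{0,0} = 1
G(20) = mex{1,1} = 0
G(21) = mex{0,0} = 1
G(22) = mex{1,1} = 0
G(23) = mex{0,0} = 1
G(24) = mex{1,1} = 0
G(25) = mex{0,0} = 1
G(26) = mex{1,1} = 0
Stack A: G(15) = 1.
Stack B: G(26) = 0.
Combined Grundy value = 1 ⊕ 0 = 1.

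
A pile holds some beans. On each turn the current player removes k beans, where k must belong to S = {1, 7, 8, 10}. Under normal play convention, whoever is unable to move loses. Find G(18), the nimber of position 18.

n :  0  1  2  3  4  5  6  7  8  9 10 11 12 13 14 15 16 17 18
G :  0  1  0  1  0  1  0  1  2  3  2  3  2  3  2  0  1  0  1

1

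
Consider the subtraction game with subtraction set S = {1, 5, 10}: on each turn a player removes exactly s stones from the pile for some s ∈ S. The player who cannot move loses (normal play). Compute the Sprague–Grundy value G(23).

0

G(0) = 0
G(1) = mex{0} = 1
G(2) = mex{1} = 0
G(3) = mex{0} = 1
G(4) = mex{1} = 0
G(5) = mex{0,0} = 1
G(6) = mex{1,1} = 0
G(7) = mex{0,0} = 1
G(8) = mex{1,1} = 0
G(9) = mex{0,0} = 1
G(10) = mex{1,1,0} = 2
G(11) = mex{2,0,1} = 3
G(12) = mex{3,1,0} = 2
G(13) = mex{2,0,1} = 3
G(14) = mex{3,1,0} = 2
G(15) = mex{2,2,1} = 0
G(16) = mex{0,3,0} = 1
G(17) = mex{1,2,1} = 0
G(18) = mex{0,3,0} = 1
G(19) = mex{1,2,1} = 0
G(20) = mex{0,0,2} = 1
G(21) = mex{1,1,3} = 0
G(22) = mex{0,0,2} = 1
G(23) = mex{1,1,3} = 0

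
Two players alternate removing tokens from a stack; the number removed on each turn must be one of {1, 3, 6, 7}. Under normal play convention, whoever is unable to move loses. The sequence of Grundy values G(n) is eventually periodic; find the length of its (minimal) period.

G(0) = 0
G(1) = mex{0} = 1
G(2) = mex{1} = 0
G(3) = mex{0,0} = 1
G(4) = mex{1,1} = 0
G(5) = mex{0,0} = 1
G(6) = mex{1,1,0} = 2
G(7) = mex{2,0,1,0} = 3
G(8) = mex{3,1,0,1} = 2
G(9) = mex{2,2,1,0} = 3
G(10) = mex{3,3,0,1} = 2
G(11) = mex{2,2,1,0} = 3
G(12) = mex{3,3,2,1} = 0
G(13) = mex{0,2,3,2} = 1
G(14) = mex{1,3,2,3} = 0
G(15) = mex{0,0,3,2} = 1
G(16) = mex{1,1,2,3} = 0
G(17) = mex{0,0,3,2} = 1
G(18) = mex{1,1,0,3} = 2
G(19) = mex{2,0,1,0} = 3
G(20) = mex{3,1,0,1} = 2
G(21) = mex{2,2,1,0} = 3
G(22) = mex{3,3,0,1} = 2
G(23) = mex{2,2,1,0} = 3
G(24) = mex{3,3,2,1} = 0
G(25) = mex{0,2,3,2} = 1
G(n+12) = G(n) holds for n = 0,…,6 (a full window of length max(S) = 7), so the sequence is purely periodic with period 12.

12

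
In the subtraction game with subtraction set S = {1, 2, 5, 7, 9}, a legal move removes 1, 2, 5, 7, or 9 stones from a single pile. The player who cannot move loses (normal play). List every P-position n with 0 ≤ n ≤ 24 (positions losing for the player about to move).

G(0) = 0
G(1) = mex{0} = 1
G(2) = mex{1,0} = 2
G(3) = mex{2,1} = 0
G(4) = mex{0,2} = 1
G(5) = mex{1,0,0} = 2
G(6) = mex{2,1,1} = 0
G(7) = mex{0,2,2,0} = 1
G(8) = mex{1,0,0,1} = 2
G(9) = mex{2,1,1,2,0} = 3
G(10) = mex{3,2,2,0,1} = 4
G(11) = mex{4,3,0,1,2} = 5
G(12) = mex{5,4,1,2,0} = 3
G(13) = mex{3,5,2,0,1} = 4
G(14) = mex{4,3,3,1,2} = 0
G(15) = mex{0,4,4,2,0} = 1
G(16) = mex{1,0,5,3,1} = 2
G(17) = mex{2,1,3,4,2} = 0
G(18) = mex{0,2,4,5,3} = 1
G(19) = mex{1,0,0,3,4} = 2
G(20) = mex{2,1,1,4,5} = 0
G(21) = mex{0,2,2,0,3} = 1
G(22) = mex{1,0,0,1,4} = 2
G(23) = mex{2,1,1,2,0} = 3
G(24) = mex{3,2,2,0,1} = 4
P-positions are exactly the n with G(n) = 0.

0, 3, 6, 14, 17, 20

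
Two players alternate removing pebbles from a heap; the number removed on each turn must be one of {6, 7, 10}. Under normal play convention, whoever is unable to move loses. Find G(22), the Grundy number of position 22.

n :  0  1  2  3  4  5  6  7  8  9 10 11 12 13 14 15 16 17 18 19 20 21 22
G :  0  0  0  0  0  0  1  1  1  1  1  1  2  2  2  2  0  0  0  0  0  0  1

1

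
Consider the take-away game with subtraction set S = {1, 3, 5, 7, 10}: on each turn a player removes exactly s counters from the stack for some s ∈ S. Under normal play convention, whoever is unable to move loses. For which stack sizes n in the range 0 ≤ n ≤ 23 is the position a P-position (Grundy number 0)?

G(0) = 0
G(1) = mex{0} = 1
G(2) = mex{1} = 0
G(3) = mex{0,0} = 1
G(4) = mex{1,1} = 0
G(5) = mex{0,0,0} = 1
G(6) = mex{1,1,1} = 0
G(7) = mex{0,0,0,0} = 1
G(8) = mex{1,1,1,1} = 0
G(9) = mex{0,0,0,0} = 1
G(10) = mex{1,1,1,1,0} = 2
G(11) = mex{2,0,0,0,1} = 3
G(12) = mex{3,1,1,1,0} = 2
G(13) = mex{2,2,0,0,1} = 3
G(14) = mex{3,3,1,1,0} = 2
G(15) = mex{2,2,2,0,1} = 3
G(16) = mex{3,3,3,1,0} = 2
G(17) = mex{2,2,2,2,1} = 0
G(18) = mex{0,3,3,3,0} = 1
G(19) = mex{1,2,2,2,1} = 0
G(20) = mex{0,0,3,3,2} = 1
G(21) = mex{1,1,2,2,3} = 0
G(22) = mex{0,0,0,3,2} = 1
G(23) = mex{1,1,1,2,3} = 0
P-positions are exactly the n with G(n) = 0.

0, 2, 4, 6, 8, 17, 19, 21, 23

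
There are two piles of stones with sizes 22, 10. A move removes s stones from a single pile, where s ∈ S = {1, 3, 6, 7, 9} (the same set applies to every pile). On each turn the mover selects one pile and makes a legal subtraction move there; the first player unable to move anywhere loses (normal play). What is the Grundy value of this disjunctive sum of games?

0

All piles use S = {1, 3, 6, 7, 9}:
n :  0  1  2  3  4  5  6  7  8  9 10 11 12 13 14 15 16 17 18 19 20 21 22
G :  0  1  0  1  0  1  2  3  2  3  2  3  0  1  0  1  0  1  2  3  2  3  2
Pile A: G(22) = 2.
Pile B: G(10) = 2.
Combined Grundy value = 2 ⊕ 2 = 0.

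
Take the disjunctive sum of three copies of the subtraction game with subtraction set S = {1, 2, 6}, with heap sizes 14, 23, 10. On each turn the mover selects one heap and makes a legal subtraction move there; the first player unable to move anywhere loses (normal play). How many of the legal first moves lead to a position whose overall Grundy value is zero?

4

All heaps use S = {1, 2, 6}:
n :  0  1  2  3  4  5  6  7  8  9 10 11 12 13 14 15 16 17 18 19 20 21 22 23
G :  0  1  2  0  1  2  3  0  1  2  0  1  2  3  0  1  2  0  1  2  3  0  1  2
Heap A: G(14) = 0.
Heap B: G(23) = 2.
Heap C: G(10) = 0.
Combined Grundy value = 0 ⊕ 2 ⊕ 0 = 2.
A winning move leaves total XOR = 0, i.e. changes one component's Grundy value g to g ⊕ X where X is the current total.
Heap A: need g' = 0⊕2 = 2. Options: 14−1→G=3, 14−2→G=2, 14−6→G=1. Hits: 1.
Heap B: need g' = 2⊕2 = 0. Options: 23−1→G=1, 23−2→G=0, 23−6→G=0. Hits: 2.
Heap C: need g' = 0⊕2 = 2. Options: 10−1→G=2, 10−2→G=1, 10−6→G=1. Hits: 1.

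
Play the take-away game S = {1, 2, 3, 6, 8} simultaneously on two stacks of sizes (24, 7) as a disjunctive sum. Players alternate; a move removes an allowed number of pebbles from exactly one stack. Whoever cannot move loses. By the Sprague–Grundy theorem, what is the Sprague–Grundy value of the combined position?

All stacks use S = {1, 2, 3, 6, 8}:
n :  0  1  2  3  4  5  6  7  8  9 10 11 12 13 14 15 16 17 18 19 20 21 22 23 24
G :  0  1  2  3  0  1  2  3  4  0  1  2  3  0  1  2  3  4  0  1  2  3  0  1  2
Stack A: G(24) = 2.
Stack B: G(7) = 3.
Combined Grundy value = 2 ⊕ 3 = 1.

1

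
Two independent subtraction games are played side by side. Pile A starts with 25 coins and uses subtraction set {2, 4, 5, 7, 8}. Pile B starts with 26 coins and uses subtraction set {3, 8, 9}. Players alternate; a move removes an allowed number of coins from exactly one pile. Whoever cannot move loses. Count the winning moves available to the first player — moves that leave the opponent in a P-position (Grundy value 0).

Pile A, S = {2, 4, 5, 7, 8}:
G(0) = 0
G(1) = mex{} = 0
G(2) = mex{0} = 1
G(3) = mex{0} = 1
G(4) = mex{1,0} = 2
G(5) = mex{1,0,0} = 2
G(6) = mex{2,1,0} = 3
G(7) = mex{2,1,1,0} = 3
G(8) = mex{3,2,1,0,0} = 4
G(9) = mex{3,2,2,1,0} = 4
G(10) = mex{4,3,2,1,1} = 0
G(11) = mex{4,3,3,2,1} = 0
G(12) = mex{0,4,3,2,2} = 1
G(13) = mex{0,4,4,3,2} = 1
G(14) = mex{1,0,4,3,3} = 2
G(15) = mex{1,0,0,4,3} = 2
G(16) = mex{2,1,0,4,4} = 3
G(17) = mex{2,1,1,0,4} = 3
G(18) = mex{3,2,1,0,0} = 4
G(19) = mex{3,2,2,1,0} = 4
G(20) = mex{4,3,2,1,1} = 0
G(21) = mex{4,3,3,2,1} = 0
G(22) = mex{0,4,3,2,2} = 1
G(23) = mex{0,4,4,3,2} = 1
G(24) = mex{1,0,4,3,3} = 2
G(25) = mex{1,0,0,4,3} = 2
G_A(25) = 2.
Pile B, S = {3, 8, 9}:
n :  0  1  2  3  4  5  6  7  8  9 10 11 12 13 14 15 16 17 18 19 20 21 22 23 24 25 26
G :  0  0  0  1  1  1  0  0  2  1  1  3  0  0  2  1  1  0  0  0  1  1  1  0  0  2  1
G_B(26) = 1.
Combined Grundy value = 2 ⊕ 1 = 3.
A winning move leaves total XOR = 0, i.e. changes one component's Grundy value g to g ⊕ X where X is the current total.
Pile A: need g' = 2⊕3 = 1. Options: 25−2→G=1, 25−4→G=0, 25−5→G=0, 25−7→G=4, 25−8→G=3. Hits: 1.
Pile B: need g' = 1⊕3 = 2. Options: 26−3→G=0, 26−8→G=0, 26−9→G=0. Hits: 0.

1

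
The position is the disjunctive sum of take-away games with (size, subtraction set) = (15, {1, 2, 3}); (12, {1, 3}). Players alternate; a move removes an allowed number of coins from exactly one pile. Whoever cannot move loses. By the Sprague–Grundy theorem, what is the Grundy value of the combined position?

3

Pile A, S = {1, 2, 3}:
n :  0  1  2  3  4  5  6  7  8  9 10 11 12 13 14 15
G :  0  1  2  3  0  1  2  3  0  1  2  3  0  1  2  3
G_A(15) = 3.
Pile B, S = {1, 3}:
n :  0  1  2  3  4  5  6  7  8  9 10 11 12
G :  0  1  0  1  0  1  0  1  0  1  0  1  0
G_B(12) = 0.
Combined Grundy value = 3 ⊕ 0 = 3.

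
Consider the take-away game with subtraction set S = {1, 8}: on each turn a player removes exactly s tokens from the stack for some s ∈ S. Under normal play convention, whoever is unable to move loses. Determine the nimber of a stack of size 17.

n :  0  1  2  3  4  5  6  7  8  9 10 11 12 13 14 15 16 17
G :  0  1  0  1  0  1  0  1  2  0  1  0  1  0  1  0  1  2

2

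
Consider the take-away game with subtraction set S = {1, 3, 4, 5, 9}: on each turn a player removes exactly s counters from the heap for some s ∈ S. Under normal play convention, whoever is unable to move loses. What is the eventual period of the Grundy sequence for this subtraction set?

G(0) = 0
G(1) = mex{0} = 1
G(2) = mex{1} = 0
G(3) = mex{0,0} = 1
G(4) = mex{1,1,0} = 2
G(5) = mex{2,0,1,0} = 3
G(6) = mex{3,1,0,1} = 2
G(7) = mex{2,2,1,0} = 3
G(8) = mex{3,3,2,1} = 0
G(9) = mex{0,2,3,2,0} = 1
G(10) = mex{1,3,2,3,1} = 0
G(11) = mex{0,0,3,2,0} = 1
G(12) = mex{1,1,0,3,1} = 2
G(13) = mex{2,0,1,0,2} = 3
G(14) = mex{3,1,0,1,3} = 2
G(15) = mex{2,2,1,0,2} = 3
G(16) = mex{3,3,2,1,3} = 0
G(17) = mex{0,2,3,2,0} = 1
G(18) = mex{1,3,2,3,1} = 0
G(n+8) = G(n) holds for n = 0,…,8 (a full window of length max(S) = 9), so the sequence is purely periodic with period 8.

8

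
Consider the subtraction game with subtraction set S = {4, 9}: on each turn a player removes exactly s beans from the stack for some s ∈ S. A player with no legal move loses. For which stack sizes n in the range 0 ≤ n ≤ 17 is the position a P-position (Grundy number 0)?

G(0) = 0
G(1) = mex{} = 0
G(2) = mex{} = 0
G(3) = mex{} = 0
G(4) = mex{0} = 1
G(5) = mex{0} = 1
G(6) = mex{0} = 1
G(7) = mex{0} = 1
G(8) = mex{1} = 0
G(9) = mex{1,0} = 2
G(10) = mex{1,0} = 2
G(11) = mex{1,0} = 2
G(12) = mex{0,0} = 1
G(13) = mex{2,1} = 0
G(14) = mex{2,1} = 0
G(15) = mex{2,1} = 0
G(16) = mex{1,1} = 0
G(17) = mex{0,0} = 1
P-positions are exactly the n with G(n) = 0.

0, 1, 2, 3, 8, 13, 14, 15, 16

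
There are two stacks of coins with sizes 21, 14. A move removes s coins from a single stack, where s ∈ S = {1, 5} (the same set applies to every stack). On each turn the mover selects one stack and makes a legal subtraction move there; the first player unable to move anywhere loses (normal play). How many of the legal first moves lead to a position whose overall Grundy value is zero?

All stacks use S = {1, 5}:
G(0) = 0
G(1) = mex{0} = 1
G(2) = mex{1} = 0
G(3) = mex{0} = 1
G(4) = mex{1} = 0
G(5) = mex{0,0} = 1
G(6) = mex{1,1} = 0
G(7) = mex{0,0} = 1
G(8) = mex{1,1} = 0
G(9) = mex{0,0} = 1
G(10) = mex{1,1} = 0
G(11) = mex{0,0} = 1
G(12) = mex{1,1} = 0
G(13) = mex{0,0} = 1
G(14) = mex{1,1} = 0
G(15) = mex{0,0} = 1
G(16) = mex{1,1} = 0
G(17) = mex{0,0} = 1
G(18) = mex{1,1} = 0
G(19) = mex{0,0} = 1
G(20) = mex{1,1} = 0
G(21) = mex{0,0} = 1
Stack A: G(21) = 1.
Stack B: G(14) = 0.
Combined Grundy value = 1 ⊕ 0 = 1.
A winning move leaves total XOR = 0, i.e. changes one component's Grundy value g to g ⊕ X where X is the current total.
Stack A: need g' = 1⊕1 = 0. Options: 21−1→G=0, 21−5→G=0. Hits: 2.
Stack B: need g' = 0⊕1 = 1. Options: 14−1→G=1, 14−5→G=1. Hits: 2.

4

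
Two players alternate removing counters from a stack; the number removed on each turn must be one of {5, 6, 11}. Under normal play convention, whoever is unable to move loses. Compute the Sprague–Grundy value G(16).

0

n :  0  1  2  3  4  5  6  7  8  9 10 11 12 13 14 15 16
G :  0  0  0  0  0  1  1  1  1  1  2  2  2  2  2  3  0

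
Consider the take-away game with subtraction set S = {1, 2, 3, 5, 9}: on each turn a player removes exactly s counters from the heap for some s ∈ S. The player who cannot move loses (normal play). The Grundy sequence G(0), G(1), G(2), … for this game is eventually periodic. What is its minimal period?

4

n :  0  1  2  3  4  5  6  7  8  9 10 11 12 13 14
G :  0  1  2  3  0  1  2  3  0  1  2  3  0  1  2
G(n+4) = G(n) holds for n = 0,…,8 (a full window of length max(S) = 9), so the sequence is purely periodic with period 4.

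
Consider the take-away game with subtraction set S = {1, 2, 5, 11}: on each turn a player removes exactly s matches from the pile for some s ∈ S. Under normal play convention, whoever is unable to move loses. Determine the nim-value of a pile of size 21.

G(0) = 0
G(1) = mex{0} = 1
G(2) = mex{1,0} = 2
G(3) = mex{2,1} = 0
G(4) = mex{0,2} = 1
G(5) = mex{1,0,0} = 2
G(6) = mex{2,1,1} = 0
G(7) = mex{0,2,2} = 1
G(8) = mex{1,0,0} = 2
G(9) = mex{2,1,1} = 0
G(10) = mex{0,2,2} = 1
G(11) = mex{1,0,0,0} = 2
G(12) = mex{2,1,1,1} = 0
G(13) = mex{0,2,2,2} = 1
G(14) = mex{1,0,0,0} = 2
G(15) = mex{2,1,1,1} = 0
G(16) = mex{0,2,2,2} = 1
G(17) = mex{1,0,0,0} = 2
G(18) = mex{2,1,1,1} = 0
G(19) = mex{0,2,2,2} = 1
G(20) = mex{1,0,0,0} = 2
G(21) = mex{2,1,1,1} = 0

0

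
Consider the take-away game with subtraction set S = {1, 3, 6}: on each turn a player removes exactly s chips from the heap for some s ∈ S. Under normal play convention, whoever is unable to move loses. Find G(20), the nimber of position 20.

n :  0  1  2  3  4  5  6  7  8  9 10 11 12 13 14 15 16 17 18 19 20
G :  0  1  0  1  0  1  2  3  2  0  1  0  1  0  1  2  3  2  0  1  0

0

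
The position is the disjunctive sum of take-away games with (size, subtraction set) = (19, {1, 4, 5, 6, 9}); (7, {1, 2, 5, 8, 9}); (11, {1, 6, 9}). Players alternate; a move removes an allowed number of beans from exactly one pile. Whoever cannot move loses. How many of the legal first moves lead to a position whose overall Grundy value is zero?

1

Pile A, S = {1, 4, 5, 6, 9}:
G(0) = 0
G(1) = mex{0} = 1
G(2) = mex{1} = 0
G(3) = mex{0} = 1
G(4) = mex{1,0} = 2
G(5) = mex{2,1,0} = 3
G(6) = mex{3,0,1,0} = 2
G(7) = mex{2,1,0,1} = 3
G(8) = mex{3,2,1,0} = 4
G(9) = mex{4,3,2,1,0} = 5
G(10) = mex{5,2,3,2,1} = 0
G(11) = mex{0,3,2,3,0} = 1
G(12) = mex{1,4,3,2,1} = 0
G(13) = mex{0,5,4,3,2} = 1
G(14) = mex{1,0,5,4,3} = 2
G(15) = mex{2,1,0,5,2} = 3
G(16) = mex{3,0,1,0,3} = 2
G(17) = mex{2,1,0,1,4} = 3
G(18) = mex{3,2,1,0,5} = 4
G(19) = mex{4,3,2,1,0} = 5
G_A(19) = 5.
Pile B, S = {1, 2, 5, 8, 9}:
n : 0 1 2 3 4 5 6 7
G : 0 1 2 0 1 2 0 1
G_B(7) = 1.
Pile C, S = {1, 6, 9}:
G(0) = 0
G(1) = mex{0} = 1
G(2) = mex{1} = 0
G(3) = mex{0} = 1
G(4) = mex{1} = 0
G(5) = mex{0} = 1
G(6) = mex{1,0} = 2
G(7) = mex{2,1} = 0
G(8) = mex{0,0} = 1
G(9) = mex{1,1,0} = 2
G(10) = mex{2,0,1} = 3
G(11) = mex{3,1,0} = 2
G_C(11) = 2.
Combined Grundy value = 5 ⊕ 1 ⊕ 2 = 6.
A winning move leaves total XOR = 0, i.e. changes one component's Grundy value g to g ⊕ X where X is the current total.
Pile A: need g' = 5⊕6 = 3. Options: 19−1→G=4, 19−4→G=3, 19−5→G=2, 19−6→G=1, 19−9→G=0. Hits: 1.
Pile B: need g' = 1⊕6 = 7. Options: 7−1→G=0, 7−2→G=2, 7−5→G=2. Hits: 0.
Pile C: need g' = 2⊕6 = 4. Options: 11−1→G=3, 11−6→G=1, 11−9→G=0. Hits: 0.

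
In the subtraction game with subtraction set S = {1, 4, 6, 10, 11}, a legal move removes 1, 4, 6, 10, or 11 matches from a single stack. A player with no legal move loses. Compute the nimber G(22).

n :  0  1  2  3  4  5  6  7  8  9 10 11 12 13 14 15 16 17 18 19 20 21 22
G :  0  1  0  1  2  0  1  0  1  2  3  2  3  4  0  1  2  3  2  0  1  0  1

1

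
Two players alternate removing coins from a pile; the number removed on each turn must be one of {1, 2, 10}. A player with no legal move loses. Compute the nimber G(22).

n :  0  1  2  3  4  5  6  7  8  9 10 11 12 13 14 15 16 17 18 19 20 21 22
G :  0  1  2  0  1  2  0  1  2  0  1  2  0  1  2  0  1  2  0  1  2  0  1

1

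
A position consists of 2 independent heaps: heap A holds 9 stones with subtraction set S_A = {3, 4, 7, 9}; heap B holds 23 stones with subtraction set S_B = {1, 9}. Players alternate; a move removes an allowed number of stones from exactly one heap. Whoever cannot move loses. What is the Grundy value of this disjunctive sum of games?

2

Heap A, S = {3, 4, 7, 9}:
G(0) = 0
G(1) = mex{} = 0
G(2) = mex{} = 0
G(3) = mex{0} = 1
G(4) = mex{0,0} = 1
G(5) = mex{0,0} = 1
G(6) = mex{1,0} = 2
G(7) = mex{1,1,0} = 2
G(8) = mex{1,1,0} = 2
G(9) = mex{2,1,0,0} = 3
G_A(9) = 3.
Heap B, S = {1, 9}:
n :  0  1  2  3  4  5  6  7  8  9 10 11 12 13 14 15 16 17 18 19 20 21 22 23
G :  0  1  0  1  0  1  0  1  0  1  0  1  0  1  0  1  0  1  0  1  0  1  0  1
G_B(23) = 1.
Combined Grundy value = 3 ⊕ 1 = 2.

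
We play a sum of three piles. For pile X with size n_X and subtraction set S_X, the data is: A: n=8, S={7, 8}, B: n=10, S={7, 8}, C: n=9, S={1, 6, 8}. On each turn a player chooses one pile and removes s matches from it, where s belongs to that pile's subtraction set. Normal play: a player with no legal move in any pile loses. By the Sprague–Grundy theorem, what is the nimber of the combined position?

0

Pile A, S = {7, 8}:
n : 0 1 2 3 4 5 6 7 8
G : 0 0 0 0 0 0 0 1 1
G_A(8) = 1.
Pile B, S = {7, 8}:
n :  0  1  2  3  4  5  6  7  8  9 10
G :  0  0  0  0  0  0  0  1  1  1  1
G_B(10) = 1.
Pile C, S = {1, 6, 8}:
G(0) = 0
G(1) = mex{0} = 1
G(2) = mex{1} = 0
G(3) = mex{0} = 1
G(4) = mex{1} = 0
G(5) = mex{0} = 1
G(6) = mex{1,0} = 2
G(7) = mex{2,1} = 0
G(8) = mex{0,0,0} = 1
G(9) = mex{1,1,1} = 0
G_C(9) = 0.
Combined Grundy value = 1 ⊕ 1 ⊕ 0 = 0.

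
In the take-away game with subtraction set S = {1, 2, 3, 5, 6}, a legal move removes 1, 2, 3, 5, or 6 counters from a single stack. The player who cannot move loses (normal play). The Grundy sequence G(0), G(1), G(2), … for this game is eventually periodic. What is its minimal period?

4

G(0) = 0
G(1) = mex{0} = 1
G(2) = mex{1,0} = 2
G(3) = mex{2,1,0} = 3
G(4) = mex{3,2,1} = 0
G(5) = mex{0,3,2,0} = 1
G(6) = mex{1,0,3,1,0} = 2
G(7) = mex{2,1,0,2,1} = 3
G(8) = mex{3,2,1,3,2} = 0
G(9) = mex{0,3,2,0,3} = 1
G(10) = mex{1,0,3,1,0} = 2
G(11) = mex{2,1,0,2,1} = 3
G(12) = mex{3,2,1,3,2} = 0
G(13) = mex{0,3,2,0,3} = 1
G(14) = mex{1,0,3,1,0} = 2
G(n+4) = G(n) holds for n = 0,…,5 (a full window of length max(S) = 6), so the sequence is purely periodic with period 4.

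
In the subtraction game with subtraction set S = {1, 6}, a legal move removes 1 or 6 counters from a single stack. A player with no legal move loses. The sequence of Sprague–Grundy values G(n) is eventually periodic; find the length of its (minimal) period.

7

n :  0  1  2  3  4  5  6  7  8  9 10 11 12 13 14 15
G :  0  1  0  1  0  1  2  0  1  0  1  0  1  2  0  1
G(n+7) = G(n) holds for n = 0,…,5 (a full window of length max(S) = 6), so the sequence is purely periodic with period 7.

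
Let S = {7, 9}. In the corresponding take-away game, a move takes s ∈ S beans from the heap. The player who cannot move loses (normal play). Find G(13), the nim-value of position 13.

G(0) = 0
G(1) = mex{} = 0
G(2) = mex{} = 0
G(3) = mex{} = 0
G(4) = mex{} = 0
G(5) = mex{} = 0
G(6) = mex{} = 0
G(7) = mex{0} = 1
G(8) = mex{0} = 1
G(9) = mex{0,0} = 1
G(10) = mex{0,0} = 1
G(11) = mex{0,0} = 1
G(12) = mex{0,0} = 1
G(13) = mex{0,0} = 1

1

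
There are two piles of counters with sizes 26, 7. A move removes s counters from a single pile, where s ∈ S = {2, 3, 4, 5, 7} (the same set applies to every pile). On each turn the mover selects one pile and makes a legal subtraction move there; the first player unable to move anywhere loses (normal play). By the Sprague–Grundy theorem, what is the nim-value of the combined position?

7

All piles use S = {2, 3, 4, 5, 7}:
G(0) = 0
G(1) = mex{} = 0
G(2) = mex{0} = 1
G(3) = mex{0,0} = 1
G(4) = mex{1,0,0} = 2
G(5) = mex{1,1,0,0} = 2
G(6) = mex{2,1,1,0} = 3
G(7) = mex{2,2,1,1,0} = 3
G(8) = mex{3,2,2,1,0} = 4
G(9) = mex{3,3,2,2,1} = 0
G(10) = mex{4,3,3,2,1} = 0
G(11) = mex{0,4,3,3,2} = 1
G(12) = mex{0,0,4,3,2} = 1
G(13) = mex{1,0,0,4,3} = 2
G(14) = mex{1,1,0,0,3} = 2
G(15) = mex{2,1,1,0,4} = 3
G(16) = mex{2,2,1,1,0} = 3
G(17) = mex{3,2,2,1,0} = 4
G(18) = mex{3,3,2,2,1} = 0
G(19) = mex{4,3,3,2,1} = 0
G(20) = mex{0,4,3,3,2} = 1
G(21) = mex{0,0,4,3,2} = 1
G(22) = mex{1,0,0,4,3} = 2
G(23) = mex{1,1,0,0,3} = 2
G(24) = mex{2,1,1,0,4} = 3
G(25) = mex{2,2,1,1,0} = 3
G(26) = mex{3,2,2,1,0} = 4
Pile A: G(26) = 4.
Pile B: G(7) = 3.
Combined Grundy value = 4 ⊕ 3 = 7.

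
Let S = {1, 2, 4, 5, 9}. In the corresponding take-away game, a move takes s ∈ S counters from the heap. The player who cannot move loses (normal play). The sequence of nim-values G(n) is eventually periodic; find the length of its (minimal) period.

13

n :  0  1  2  3  4  5  6  7  8  9 10 11 12 13 14 15 16 17 18 19 20 21 22 23 24 25 26 27
G :  0  1  2  0  1  2  0  1  2  3  4  5  3  0  1  2  0  1  2  0  1  2  3  4  5  3  0  1
G(n+13) = G(n) holds for n = 0,…,8 (a full window of length max(S) = 9), so the sequence is purely periodic with period 13.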